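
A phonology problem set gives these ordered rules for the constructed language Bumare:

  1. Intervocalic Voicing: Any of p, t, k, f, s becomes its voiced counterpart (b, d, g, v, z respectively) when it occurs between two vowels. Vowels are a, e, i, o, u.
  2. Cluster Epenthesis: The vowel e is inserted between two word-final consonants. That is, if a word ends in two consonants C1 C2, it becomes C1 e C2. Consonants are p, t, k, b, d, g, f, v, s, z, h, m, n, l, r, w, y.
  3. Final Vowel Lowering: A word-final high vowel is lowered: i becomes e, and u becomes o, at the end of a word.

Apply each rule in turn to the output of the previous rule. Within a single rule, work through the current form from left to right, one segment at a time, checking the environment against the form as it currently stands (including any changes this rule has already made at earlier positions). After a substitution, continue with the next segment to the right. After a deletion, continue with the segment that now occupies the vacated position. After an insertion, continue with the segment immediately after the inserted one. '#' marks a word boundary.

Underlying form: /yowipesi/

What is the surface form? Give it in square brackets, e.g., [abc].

[yowibeze]

1 Intervocalic Voicing: [yowipesi] → [yowibezi]
2 Cluster Epenthesis: no change — [yowibezi]
3 Final Vowel Lowering: [yowibezi] → [yowibeze]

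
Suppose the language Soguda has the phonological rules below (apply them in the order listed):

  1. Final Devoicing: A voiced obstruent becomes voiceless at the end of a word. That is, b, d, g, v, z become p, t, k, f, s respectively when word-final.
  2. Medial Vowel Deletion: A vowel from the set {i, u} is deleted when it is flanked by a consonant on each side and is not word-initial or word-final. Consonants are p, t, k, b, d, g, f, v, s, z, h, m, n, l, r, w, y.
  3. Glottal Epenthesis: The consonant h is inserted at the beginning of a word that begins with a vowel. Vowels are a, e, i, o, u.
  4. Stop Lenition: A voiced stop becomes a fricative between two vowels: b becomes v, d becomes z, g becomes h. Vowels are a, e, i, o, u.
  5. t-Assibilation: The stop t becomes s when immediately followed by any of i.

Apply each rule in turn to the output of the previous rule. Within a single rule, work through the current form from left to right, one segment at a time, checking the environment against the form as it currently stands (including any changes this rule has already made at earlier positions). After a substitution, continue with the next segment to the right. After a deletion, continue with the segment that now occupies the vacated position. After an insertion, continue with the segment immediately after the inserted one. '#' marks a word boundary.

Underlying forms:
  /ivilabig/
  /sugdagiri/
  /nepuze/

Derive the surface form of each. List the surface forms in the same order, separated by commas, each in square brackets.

[hivlabk], [sgdagri], [nepze]

/ivilabig/:
  1 Final Devoicing: [ivilabig] → [ivilabik]
  2 Medial Vowel Deletion: [ivilabik] → [ivlabk]
  3 Glottal Epenthesis: [ivlabk] → [hivlabk]
  4 Stop Lenition: no change — [hivlabk]
  5 t-Assibilation: no change — [hivlabk]
/sugdagiri/:
  1 Final Devoicing: no change — [sugdagiri]
  2 Medial Vowel Deletion: [sugdagiri] → [sgdagri]
  3 Glottal Epenthesis: no change — [sgdagri]
  4 Stop Lenition: no change — [sgdagri]
  5 t-Assibilation: no change — [sgdagri]
/nepuze/:
  1 Final Devoicing: no change — [nepuze]
  2 Medial Vowel Deletion: [nepuze] → [nepze]
  3 Glottal Epenthesis: no change — [nepze]
  4 Stop Lenition: no change — [nepze]
  5 t-Assibilation: no change — [nepze]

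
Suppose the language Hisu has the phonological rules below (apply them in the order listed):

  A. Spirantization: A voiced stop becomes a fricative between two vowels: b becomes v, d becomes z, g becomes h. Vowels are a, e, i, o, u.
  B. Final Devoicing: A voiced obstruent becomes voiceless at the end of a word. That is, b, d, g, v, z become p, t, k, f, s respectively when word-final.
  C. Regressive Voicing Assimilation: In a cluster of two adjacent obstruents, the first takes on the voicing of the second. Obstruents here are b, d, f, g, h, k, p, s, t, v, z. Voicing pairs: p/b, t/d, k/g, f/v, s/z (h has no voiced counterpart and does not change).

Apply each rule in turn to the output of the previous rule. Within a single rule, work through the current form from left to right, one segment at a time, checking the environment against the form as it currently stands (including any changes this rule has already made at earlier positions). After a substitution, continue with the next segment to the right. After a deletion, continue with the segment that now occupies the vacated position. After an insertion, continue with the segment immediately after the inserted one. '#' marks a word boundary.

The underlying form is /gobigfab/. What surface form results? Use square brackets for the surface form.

[govikfap]

A Spirantization: [gobigfab] → [govigfab]
B Final Devoicing: [govigfab] → [govigfap]
C Regressive Voicing Assimilation: [govigfap] → [govikfap]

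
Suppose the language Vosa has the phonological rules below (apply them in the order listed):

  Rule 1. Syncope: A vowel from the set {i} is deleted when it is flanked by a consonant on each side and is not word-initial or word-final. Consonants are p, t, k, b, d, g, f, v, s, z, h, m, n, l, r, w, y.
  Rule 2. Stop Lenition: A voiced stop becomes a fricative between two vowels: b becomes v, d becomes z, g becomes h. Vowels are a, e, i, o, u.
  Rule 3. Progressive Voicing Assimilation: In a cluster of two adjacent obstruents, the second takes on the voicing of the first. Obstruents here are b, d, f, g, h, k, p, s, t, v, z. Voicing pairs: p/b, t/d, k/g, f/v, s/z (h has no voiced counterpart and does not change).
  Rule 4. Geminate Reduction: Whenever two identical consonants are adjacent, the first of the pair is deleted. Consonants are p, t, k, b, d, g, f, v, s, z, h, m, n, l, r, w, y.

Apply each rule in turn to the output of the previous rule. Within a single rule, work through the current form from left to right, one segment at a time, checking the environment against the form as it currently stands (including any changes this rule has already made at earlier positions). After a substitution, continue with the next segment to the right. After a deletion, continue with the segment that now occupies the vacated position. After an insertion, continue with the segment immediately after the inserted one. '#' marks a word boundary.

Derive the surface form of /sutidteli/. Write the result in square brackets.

[suteli]

Rule 1 Syncope: [sutidteli] → [sutdteli]
Rule 2 Stop Lenition: no change — [sutdteli]
Rule 3 Progressive Voicing Assimilation: [sutdteli] → [suttteli]
Rule 4 Geminate Reduction: [suttteli] → [suteli]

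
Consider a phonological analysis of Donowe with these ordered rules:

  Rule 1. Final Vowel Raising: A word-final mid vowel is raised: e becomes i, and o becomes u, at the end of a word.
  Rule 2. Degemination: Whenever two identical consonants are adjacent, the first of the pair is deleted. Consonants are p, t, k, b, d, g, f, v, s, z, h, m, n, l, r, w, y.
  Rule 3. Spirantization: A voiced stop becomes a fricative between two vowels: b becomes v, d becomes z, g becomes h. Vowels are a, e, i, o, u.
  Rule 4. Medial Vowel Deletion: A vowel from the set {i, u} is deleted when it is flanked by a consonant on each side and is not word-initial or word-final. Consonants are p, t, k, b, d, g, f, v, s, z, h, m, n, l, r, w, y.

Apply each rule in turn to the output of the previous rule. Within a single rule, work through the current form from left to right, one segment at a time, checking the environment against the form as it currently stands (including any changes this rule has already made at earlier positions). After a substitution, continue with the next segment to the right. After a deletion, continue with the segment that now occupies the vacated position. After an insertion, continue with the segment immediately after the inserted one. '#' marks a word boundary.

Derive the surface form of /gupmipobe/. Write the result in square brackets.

[gpmpovi]

Rule 1 Final Vowel Raising: [gupmipobe] → [gupmipobi]
Rule 2 Degemination: no change — [gupmipobi]
Rule 3 Spirantization: [gupmipobi] → [gupmipovi]
Rule 4 Medial Vowel Deletion: [gupmipovi] → [gpmpovi]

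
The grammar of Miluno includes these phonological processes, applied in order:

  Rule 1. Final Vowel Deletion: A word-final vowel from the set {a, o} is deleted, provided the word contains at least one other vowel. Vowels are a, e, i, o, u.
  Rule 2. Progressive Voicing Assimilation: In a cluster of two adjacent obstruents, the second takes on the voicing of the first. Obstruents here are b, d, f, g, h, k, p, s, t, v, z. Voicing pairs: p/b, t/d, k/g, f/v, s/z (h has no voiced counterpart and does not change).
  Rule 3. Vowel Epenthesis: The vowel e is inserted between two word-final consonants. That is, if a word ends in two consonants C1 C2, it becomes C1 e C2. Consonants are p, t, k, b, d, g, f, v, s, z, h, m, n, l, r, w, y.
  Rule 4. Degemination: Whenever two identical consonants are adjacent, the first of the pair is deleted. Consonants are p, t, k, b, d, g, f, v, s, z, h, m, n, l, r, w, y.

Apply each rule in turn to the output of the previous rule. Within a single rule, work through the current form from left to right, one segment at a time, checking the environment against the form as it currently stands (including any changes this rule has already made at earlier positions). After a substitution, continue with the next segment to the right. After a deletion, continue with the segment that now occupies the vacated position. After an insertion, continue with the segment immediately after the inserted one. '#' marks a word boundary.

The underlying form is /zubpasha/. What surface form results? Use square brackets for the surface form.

Rule 1 Final Vowel Deletion: [zubpasha] → [zubpash]
Rule 2 Progressive Voicing Assimilation: [zubpash] → [zubbash]
Rule 3 Vowel Epenthesis: [zubbash] → [zubbaseh]
Rule 4 Degemination: [zubbaseh] → [zubaseh]

[zubaseh]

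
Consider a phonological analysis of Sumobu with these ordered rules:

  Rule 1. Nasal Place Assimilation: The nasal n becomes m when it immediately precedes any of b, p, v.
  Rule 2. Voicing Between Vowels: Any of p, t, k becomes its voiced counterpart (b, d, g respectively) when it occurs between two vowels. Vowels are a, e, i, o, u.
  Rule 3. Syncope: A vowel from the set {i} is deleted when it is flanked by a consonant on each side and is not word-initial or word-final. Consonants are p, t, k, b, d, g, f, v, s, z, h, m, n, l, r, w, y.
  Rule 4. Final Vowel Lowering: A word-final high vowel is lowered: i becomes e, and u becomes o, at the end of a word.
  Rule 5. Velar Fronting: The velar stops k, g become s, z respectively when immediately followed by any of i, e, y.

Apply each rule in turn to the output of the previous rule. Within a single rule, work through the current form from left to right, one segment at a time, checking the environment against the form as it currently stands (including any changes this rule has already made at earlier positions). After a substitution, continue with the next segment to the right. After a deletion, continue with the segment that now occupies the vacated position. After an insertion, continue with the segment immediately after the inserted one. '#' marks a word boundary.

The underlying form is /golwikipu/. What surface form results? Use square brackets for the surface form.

Rule 1 Nasal Place Assimilation: no change — [golwikipu]
Rule 2 Voicing Between Vowels: [golwikipu] → [golwigibu]
Rule 3 Syncope: [golwigibu] → [golwgbu]
Rule 4 Final Vowel Lowering: [golwgbu] → [golwgbo]
Rule 5 Velar Fronting: no change — [golwgbo]

[golwgbo]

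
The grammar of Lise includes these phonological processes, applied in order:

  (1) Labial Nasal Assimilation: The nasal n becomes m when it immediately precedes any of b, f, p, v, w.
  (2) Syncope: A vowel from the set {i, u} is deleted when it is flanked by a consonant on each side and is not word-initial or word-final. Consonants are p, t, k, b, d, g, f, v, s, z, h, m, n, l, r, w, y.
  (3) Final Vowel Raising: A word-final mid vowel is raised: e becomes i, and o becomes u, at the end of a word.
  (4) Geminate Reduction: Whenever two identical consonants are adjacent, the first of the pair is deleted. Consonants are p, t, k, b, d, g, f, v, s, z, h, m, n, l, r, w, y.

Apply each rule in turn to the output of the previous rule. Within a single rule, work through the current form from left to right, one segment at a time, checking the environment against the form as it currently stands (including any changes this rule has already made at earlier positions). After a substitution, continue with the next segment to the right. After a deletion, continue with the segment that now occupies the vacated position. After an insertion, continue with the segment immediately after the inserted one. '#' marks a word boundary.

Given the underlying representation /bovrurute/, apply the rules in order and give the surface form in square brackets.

[bovrti]

(1) Labial Nasal Assimilation: no change — [bovrurute]
(2) Syncope: [bovrurute] → [bovrrte]
(3) Final Vowel Raising: [bovrrte] → [bovrrti]
(4) Geminate Reduction: [bovrrti] → [bovrti]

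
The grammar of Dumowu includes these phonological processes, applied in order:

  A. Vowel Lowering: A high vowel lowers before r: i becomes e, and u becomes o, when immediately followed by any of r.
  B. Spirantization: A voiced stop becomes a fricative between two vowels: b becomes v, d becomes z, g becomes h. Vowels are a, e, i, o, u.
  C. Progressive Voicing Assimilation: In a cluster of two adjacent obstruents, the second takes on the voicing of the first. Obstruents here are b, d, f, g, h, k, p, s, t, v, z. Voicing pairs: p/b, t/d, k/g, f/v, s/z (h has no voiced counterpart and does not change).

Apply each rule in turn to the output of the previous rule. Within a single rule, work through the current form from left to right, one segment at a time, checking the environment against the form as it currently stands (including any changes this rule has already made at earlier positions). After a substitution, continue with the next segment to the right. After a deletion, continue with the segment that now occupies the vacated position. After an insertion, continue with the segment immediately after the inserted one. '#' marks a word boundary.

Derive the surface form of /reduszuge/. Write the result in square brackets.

[rezussuhe]

A Vowel Lowering: no change — [reduszuge]
B Spirantization: [reduszuge] → [rezuszuhe]
C Progressive Voicing Assimilation: [rezuszuhe] → [rezussuhe]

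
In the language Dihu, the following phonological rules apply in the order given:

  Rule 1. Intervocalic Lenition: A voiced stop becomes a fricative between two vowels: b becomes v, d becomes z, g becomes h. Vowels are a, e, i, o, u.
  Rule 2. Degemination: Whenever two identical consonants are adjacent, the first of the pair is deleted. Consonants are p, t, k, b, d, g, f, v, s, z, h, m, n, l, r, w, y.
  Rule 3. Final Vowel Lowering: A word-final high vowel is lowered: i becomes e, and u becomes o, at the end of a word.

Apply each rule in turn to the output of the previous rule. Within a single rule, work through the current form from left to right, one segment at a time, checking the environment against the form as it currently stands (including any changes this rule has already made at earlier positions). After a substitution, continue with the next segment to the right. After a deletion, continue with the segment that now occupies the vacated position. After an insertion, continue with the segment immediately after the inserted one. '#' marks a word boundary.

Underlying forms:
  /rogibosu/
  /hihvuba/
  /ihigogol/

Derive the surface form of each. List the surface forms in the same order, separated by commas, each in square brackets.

/rogibosu/:
  Rule 1 Intervocalic Lenition: [rogibosu] → [rohivosu]
  Rule 2 Degemination: no change — [rohivosu]
  Rule 3 Final Vowel Lowering: [rohivosu] → [rohivoso]
/hihvuba/:
  Rule 1 Intervocalic Lenition: [hihvuba] → [hihvuva]
  Rule 2 Degemination: no change — [hihvuva]
  Rule 3 Final Vowel Lowering: no change — [hihvuva]
/ihigogol/:
  Rule 1 Intervocalic Lenition: [ihigogol] → [ihihohol]
  Rule 2 Degemination: no change — [ihihohol]
  Rule 3 Final Vowel Lowering: no change — [ihihohol]

[rohivoso], [hihvuva], [ihihohol]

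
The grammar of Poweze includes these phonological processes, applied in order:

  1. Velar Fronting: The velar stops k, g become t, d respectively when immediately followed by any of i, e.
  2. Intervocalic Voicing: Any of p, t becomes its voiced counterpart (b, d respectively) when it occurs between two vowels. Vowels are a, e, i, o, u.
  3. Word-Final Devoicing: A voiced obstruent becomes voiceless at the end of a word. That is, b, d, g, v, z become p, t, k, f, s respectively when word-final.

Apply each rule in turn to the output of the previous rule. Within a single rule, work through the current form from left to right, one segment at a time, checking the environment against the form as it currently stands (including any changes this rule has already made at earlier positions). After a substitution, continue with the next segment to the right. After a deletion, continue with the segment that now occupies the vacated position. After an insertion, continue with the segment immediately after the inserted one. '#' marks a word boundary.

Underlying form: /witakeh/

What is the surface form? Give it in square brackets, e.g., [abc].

1 Velar Fronting: [witakeh] → [witateh]
2 Intervocalic Voicing: [witateh] → [widadeh]
3 Word-Final Devoicing: no change — [widadeh]

[widadeh]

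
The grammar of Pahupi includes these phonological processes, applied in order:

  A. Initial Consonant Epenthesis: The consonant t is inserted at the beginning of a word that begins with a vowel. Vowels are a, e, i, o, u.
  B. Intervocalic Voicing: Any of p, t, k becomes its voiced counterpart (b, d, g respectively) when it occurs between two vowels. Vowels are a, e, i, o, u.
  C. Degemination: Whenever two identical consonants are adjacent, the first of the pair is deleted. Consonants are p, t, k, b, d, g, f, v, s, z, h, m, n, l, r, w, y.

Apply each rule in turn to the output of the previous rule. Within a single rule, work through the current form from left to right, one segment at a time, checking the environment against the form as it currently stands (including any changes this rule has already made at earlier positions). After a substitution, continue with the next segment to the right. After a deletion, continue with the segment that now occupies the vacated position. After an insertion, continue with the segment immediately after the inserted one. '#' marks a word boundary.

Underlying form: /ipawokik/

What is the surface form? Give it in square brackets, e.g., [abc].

[tibawogik]

A Initial Consonant Epenthesis: [ipawokik] → [tipawokik]
B Intervocalic Voicing: [tipawokik] → [tibawogik]
C Degemination: no change — [tibawogik]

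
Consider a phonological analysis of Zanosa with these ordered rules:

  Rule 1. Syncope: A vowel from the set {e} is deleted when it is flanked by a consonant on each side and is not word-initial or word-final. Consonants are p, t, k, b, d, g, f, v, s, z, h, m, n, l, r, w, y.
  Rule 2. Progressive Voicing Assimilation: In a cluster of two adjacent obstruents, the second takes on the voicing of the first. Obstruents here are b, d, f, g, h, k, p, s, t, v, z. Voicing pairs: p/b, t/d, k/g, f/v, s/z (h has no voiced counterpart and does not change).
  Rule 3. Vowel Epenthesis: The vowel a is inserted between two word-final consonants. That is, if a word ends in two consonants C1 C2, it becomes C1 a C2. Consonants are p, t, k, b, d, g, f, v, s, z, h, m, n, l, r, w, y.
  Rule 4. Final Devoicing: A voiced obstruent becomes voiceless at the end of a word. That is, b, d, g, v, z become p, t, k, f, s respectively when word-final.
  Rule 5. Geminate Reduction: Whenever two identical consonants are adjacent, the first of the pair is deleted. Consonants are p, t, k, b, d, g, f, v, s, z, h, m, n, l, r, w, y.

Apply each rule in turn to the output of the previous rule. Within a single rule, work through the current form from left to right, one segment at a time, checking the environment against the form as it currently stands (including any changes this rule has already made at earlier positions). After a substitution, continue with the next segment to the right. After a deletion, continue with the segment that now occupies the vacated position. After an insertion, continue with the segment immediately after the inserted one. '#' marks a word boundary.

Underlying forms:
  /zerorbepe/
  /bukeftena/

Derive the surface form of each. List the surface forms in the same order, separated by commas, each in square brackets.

/zerorbepe/:
  Rule 1 Syncope: [zerorbepe] → [zrorbpe]
  Rule 2 Progressive Voicing Assimilation: [zrorbpe] → [zrorbbe]
  Rule 3 Vowel Epenthesis: no change — [zrorbbe]
  Rule 4 Final Devoicing: no change — [zrorbbe]
  Rule 5 Geminate Reduction: [zrorbbe] → [zrorbe]
/bukeftena/:
  Rule 1 Syncope: [bukeftena] → [bukftna]
  Rule 2 Progressive Voicing Assimilation: no change — [bukftna]
  Rule 3 Vowel Epenthesis: no change — [bukftna]
  Rule 4 Final Devoicing: no change — [bukftna]
  Rule 5 Geminate Reduction: no change — [bukftna]

[zrorbe], [bukftna]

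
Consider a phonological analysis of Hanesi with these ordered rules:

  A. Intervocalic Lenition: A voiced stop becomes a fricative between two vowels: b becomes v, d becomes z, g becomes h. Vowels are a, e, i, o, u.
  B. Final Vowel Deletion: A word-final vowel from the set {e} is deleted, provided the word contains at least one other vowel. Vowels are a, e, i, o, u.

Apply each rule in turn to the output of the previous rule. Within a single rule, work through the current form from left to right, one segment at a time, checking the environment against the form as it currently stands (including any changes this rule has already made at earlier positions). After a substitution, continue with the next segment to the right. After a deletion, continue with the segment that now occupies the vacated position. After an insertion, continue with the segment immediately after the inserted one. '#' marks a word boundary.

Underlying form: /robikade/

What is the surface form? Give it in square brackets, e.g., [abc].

A Intervocalic Lenition: [robikade] → [rovikaze]
B Final Vowel Deletion: [rovikaze] → [rovikaz]

[rovikaz]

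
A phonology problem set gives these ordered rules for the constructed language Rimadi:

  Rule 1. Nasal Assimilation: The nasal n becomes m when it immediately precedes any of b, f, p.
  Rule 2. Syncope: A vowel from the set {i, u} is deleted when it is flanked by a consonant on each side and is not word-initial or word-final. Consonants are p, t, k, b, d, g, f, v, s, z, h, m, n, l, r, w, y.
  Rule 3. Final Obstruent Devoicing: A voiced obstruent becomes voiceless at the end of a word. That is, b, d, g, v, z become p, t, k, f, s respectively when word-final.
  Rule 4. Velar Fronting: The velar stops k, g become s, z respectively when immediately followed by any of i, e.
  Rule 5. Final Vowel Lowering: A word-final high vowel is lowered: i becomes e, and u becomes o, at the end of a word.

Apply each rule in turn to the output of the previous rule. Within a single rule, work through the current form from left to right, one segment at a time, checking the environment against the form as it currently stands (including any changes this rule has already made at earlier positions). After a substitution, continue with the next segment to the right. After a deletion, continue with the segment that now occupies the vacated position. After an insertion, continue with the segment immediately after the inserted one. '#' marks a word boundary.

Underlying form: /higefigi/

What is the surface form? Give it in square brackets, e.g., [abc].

[hzefze]

Rule 1 Nasal Assimilation: no change — [higefigi]
Rule 2 Syncope: [higefigi] → [hgefgi]
Rule 3 Final Obstruent Devoicing: no change — [hgefgi]
Rule 4 Velar Fronting: [hgefgi] → [hzefzi]
Rule 5 Final Vowel Lowering: [hzefzi] → [hzefze]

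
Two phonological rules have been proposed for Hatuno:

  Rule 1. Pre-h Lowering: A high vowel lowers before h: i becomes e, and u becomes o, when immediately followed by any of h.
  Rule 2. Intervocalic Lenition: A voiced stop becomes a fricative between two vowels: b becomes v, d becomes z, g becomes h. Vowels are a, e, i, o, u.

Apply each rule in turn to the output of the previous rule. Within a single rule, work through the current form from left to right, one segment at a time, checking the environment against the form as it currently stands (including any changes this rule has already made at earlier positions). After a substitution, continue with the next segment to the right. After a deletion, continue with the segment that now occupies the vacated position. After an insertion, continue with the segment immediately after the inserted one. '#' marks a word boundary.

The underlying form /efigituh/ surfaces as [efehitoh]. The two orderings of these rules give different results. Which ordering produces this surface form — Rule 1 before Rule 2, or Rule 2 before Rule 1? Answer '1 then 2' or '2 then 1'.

2 then 1

Order 1 then 2:
  1 Pre-h Lowering: [efigituh] → [efigitoh]
  2 Intervocalic Lenition: [efigitoh] → [efihitoh]
  result: [efihitoh]
Order 2 then 1:
  2 Intervocalic Lenition: [efigituh] → [efihituh]
  1 Pre-h Lowering: [efihituh] → [efehitoh]
  result: [efehitoh]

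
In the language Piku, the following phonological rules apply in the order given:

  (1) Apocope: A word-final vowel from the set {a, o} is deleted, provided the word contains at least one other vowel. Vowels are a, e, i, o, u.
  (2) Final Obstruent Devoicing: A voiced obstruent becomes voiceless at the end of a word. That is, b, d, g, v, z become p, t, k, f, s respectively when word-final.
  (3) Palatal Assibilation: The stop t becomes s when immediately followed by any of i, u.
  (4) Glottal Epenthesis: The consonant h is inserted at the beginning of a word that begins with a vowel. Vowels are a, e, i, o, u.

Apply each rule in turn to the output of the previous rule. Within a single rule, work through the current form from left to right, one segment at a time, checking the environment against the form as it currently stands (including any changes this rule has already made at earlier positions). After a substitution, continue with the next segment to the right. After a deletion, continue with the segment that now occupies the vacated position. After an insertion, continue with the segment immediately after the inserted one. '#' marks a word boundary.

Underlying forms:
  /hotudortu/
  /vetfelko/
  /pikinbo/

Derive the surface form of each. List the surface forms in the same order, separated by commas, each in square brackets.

/hotudortu/:
  (1) Apocope: no change — [hotudortu]
  (2) Final Obstruent Devoicing: no change — [hotudortu]
  (3) Palatal Assibilation: [hotudortu] → [hosudorsu]
  (4) Glottal Epenthesis: no change — [hosudorsu]
/vetfelko/:
  (1) Apocope: [vetfelko] → [vetfelk]
  (2) Final Obstruent Devoicing: no change — [vetfelk]
  (3) Palatal Assibilation: no change — [vetfelk]
  (4) Glottal Epenthesis: no change — [vetfelk]
/pikinbo/:
  (1) Apocope: [pikinbo] → [pikinb]
  (2) Final Obstruent Devoicing: [pikinb] → [pikinp]
  (3) Palatal Assibilation: no change — [pikinp]
  (4) Glottal Epenthesis: no change — [pikinp]

[hosudorsu], [vetfelk], [pikinp]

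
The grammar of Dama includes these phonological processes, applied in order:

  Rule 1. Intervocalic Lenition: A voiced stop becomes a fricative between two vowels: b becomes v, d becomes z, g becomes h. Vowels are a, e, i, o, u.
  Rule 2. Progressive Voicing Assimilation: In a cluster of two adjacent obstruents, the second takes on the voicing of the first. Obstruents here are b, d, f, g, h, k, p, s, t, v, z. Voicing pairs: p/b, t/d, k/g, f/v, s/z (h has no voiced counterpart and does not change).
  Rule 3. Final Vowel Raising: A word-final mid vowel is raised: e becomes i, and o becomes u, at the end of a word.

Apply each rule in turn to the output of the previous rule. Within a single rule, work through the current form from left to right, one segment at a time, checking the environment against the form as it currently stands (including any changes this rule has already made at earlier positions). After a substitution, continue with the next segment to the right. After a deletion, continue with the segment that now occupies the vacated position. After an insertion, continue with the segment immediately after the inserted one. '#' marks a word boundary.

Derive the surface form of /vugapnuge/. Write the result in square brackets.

Rule 1 Intervocalic Lenition: [vugapnuge] → [vuhapnuhe]
Rule 2 Progressive Voicing Assimilation: no change — [vuhapnuhe]
Rule 3 Final Vowel Raising: [vuhapnuhe] → [vuhapnuhi]

[vuhapnuhi]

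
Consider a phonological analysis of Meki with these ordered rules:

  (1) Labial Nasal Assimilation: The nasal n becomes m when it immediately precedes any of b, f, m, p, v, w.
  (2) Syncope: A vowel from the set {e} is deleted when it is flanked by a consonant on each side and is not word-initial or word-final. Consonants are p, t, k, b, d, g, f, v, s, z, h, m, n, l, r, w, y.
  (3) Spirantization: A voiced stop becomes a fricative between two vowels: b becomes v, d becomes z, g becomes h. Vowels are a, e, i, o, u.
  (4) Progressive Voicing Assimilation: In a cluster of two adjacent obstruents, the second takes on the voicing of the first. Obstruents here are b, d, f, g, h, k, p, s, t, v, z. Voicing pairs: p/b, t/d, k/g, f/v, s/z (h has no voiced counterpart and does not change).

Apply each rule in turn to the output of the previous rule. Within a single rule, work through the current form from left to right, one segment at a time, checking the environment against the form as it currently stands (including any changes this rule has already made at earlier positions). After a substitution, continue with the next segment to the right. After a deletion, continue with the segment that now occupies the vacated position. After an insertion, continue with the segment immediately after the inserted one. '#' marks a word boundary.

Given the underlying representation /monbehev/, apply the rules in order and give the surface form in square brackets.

(1) Labial Nasal Assimilation: [monbehev] → [mombehev]
(2) Syncope: [mombehev] → [mombhv]
(3) Spirantization: no change — [mombhv]
(4) Progressive Voicing Assimilation: [mombhv] → [mombhf]

[mombhf]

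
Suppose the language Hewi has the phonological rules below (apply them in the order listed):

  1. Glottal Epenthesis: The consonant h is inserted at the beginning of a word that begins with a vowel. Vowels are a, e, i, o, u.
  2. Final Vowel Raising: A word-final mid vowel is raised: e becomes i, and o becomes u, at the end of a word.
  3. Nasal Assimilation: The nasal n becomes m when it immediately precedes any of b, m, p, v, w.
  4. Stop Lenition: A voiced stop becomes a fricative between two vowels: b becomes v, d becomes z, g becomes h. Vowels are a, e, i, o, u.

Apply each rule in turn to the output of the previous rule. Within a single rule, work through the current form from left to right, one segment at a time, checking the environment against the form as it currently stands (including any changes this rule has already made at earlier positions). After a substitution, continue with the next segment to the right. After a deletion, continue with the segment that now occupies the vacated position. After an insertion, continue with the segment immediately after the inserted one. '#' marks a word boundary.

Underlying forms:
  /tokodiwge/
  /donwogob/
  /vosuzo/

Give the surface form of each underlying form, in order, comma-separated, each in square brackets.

/tokodiwge/:
  1 Glottal Epenthesis: no change — [tokodiwge]
  2 Final Vowel Raising: [tokodiwge] → [tokodiwgi]
  3 Nasal Assimilation: no change — [tokodiwgi]
  4 Stop Lenition: [tokodiwgi] → [tokoziwgi]
/donwogob/:
  1 Glottal Epenthesis: no change — [donwogob]
  2 Final Vowel Raising: no change — [donwogob]
  3 Nasal Assimilation: [donwogob] → [domwogob]
  4 Stop Lenition: [domwogob] → [domwohob]
/vosuzo/:
  1 Glottal Epenthesis: no change — [vosuzo]
  2 Final Vowel Raising: [vosuzo] → [vosuzu]
  3 Nasal Assimilation: no change — [vosuzu]
  4 Stop Lenition: no change — [vosuzu]

[tokoziwgi], [domwohob], [vosuzu]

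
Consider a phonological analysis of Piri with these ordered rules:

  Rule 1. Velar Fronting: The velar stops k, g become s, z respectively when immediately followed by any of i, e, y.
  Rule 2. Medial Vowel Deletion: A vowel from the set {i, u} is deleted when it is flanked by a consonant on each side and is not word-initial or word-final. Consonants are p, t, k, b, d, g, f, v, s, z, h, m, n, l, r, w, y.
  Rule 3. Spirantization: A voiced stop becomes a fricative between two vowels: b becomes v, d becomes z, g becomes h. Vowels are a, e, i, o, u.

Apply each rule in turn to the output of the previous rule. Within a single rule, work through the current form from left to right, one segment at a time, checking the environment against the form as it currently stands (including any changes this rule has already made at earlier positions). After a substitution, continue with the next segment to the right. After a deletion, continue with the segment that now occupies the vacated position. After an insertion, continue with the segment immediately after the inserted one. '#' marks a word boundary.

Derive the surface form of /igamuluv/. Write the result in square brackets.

[ihamlv]

Rule 1 Velar Fronting: no change — [igamuluv]
Rule 2 Medial Vowel Deletion: [igamuluv] → [igamlv]
Rule 3 Spirantization: [igamlv] → [ihamlv]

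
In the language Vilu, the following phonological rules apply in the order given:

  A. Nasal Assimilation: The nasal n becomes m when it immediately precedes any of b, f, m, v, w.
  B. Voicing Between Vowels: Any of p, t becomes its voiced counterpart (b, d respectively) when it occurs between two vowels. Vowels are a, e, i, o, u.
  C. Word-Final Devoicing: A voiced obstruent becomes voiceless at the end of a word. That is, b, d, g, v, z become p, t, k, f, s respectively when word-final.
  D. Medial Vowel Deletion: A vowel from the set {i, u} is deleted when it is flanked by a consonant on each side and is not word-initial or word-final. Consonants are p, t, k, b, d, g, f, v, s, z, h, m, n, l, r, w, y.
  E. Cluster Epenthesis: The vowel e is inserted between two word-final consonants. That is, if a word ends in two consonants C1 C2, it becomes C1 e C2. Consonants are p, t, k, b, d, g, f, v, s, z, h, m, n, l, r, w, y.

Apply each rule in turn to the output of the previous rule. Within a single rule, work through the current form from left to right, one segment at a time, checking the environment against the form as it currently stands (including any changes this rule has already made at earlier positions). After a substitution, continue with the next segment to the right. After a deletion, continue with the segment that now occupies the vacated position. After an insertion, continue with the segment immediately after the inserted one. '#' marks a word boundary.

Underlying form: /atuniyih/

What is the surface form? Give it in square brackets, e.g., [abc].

[adnyeh]

A Nasal Assimilation: no change — [atuniyih]
B Voicing Between Vowels: [atuniyih] → [aduniyih]
C Word-Final Devoicing: no change — [aduniyih]
D Medial Vowel Deletion: [aduniyih] → [adnyh]
E Cluster Epenthesis: [adnyh] → [adnyeh]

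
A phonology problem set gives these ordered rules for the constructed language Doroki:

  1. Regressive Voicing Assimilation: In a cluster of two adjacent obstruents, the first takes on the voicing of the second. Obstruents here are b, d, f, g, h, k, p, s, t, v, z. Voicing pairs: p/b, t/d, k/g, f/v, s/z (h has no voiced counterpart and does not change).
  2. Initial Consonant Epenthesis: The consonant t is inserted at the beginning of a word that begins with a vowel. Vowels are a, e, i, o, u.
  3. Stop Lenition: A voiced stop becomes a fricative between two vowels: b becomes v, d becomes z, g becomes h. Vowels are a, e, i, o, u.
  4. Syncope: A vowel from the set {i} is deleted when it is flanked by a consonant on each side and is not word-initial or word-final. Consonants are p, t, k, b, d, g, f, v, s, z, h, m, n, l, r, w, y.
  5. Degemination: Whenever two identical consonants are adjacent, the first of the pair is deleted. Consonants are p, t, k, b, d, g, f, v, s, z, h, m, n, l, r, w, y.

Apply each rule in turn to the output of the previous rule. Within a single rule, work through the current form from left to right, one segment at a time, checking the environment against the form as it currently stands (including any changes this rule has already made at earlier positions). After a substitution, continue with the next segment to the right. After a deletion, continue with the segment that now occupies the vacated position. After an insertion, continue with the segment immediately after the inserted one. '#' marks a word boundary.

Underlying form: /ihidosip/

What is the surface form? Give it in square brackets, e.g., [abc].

[thzosp]

1 Regressive Voicing Assimilation: no change — [ihidosip]
2 Initial Consonant Epenthesis: [ihidosip] → [tihidosip]
3 Stop Lenition: [tihidosip] → [tihizosip]
4 Syncope: [tihizosip] → [thzosp]
5 Degemination: no change — [thzosp]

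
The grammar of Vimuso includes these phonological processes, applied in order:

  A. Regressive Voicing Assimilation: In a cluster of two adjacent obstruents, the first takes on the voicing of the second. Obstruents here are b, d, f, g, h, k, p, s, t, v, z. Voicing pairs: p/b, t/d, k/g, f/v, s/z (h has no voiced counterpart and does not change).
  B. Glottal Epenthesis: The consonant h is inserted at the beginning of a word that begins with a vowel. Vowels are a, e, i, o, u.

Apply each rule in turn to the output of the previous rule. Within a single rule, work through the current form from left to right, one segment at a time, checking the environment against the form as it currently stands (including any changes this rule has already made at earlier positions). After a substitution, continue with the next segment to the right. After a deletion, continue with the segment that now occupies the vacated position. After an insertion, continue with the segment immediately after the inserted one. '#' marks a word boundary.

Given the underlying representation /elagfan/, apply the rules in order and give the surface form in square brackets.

[helakfan]

A Regressive Voicing Assimilation: [elagfan] → [elakfan]
B Glottal Epenthesis: [elakfan] → [helakfan]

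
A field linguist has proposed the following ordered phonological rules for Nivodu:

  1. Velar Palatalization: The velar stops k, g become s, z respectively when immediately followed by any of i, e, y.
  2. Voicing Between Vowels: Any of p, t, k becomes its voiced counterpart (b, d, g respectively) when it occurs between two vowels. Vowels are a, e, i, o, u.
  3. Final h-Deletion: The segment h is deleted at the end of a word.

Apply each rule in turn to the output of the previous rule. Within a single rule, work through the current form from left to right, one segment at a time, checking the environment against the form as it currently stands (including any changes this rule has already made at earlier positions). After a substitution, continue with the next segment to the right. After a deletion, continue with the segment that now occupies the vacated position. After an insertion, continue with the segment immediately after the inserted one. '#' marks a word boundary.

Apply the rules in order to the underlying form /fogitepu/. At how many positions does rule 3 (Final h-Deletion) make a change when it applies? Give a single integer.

0

1 Velar Palatalization: [fogitepu] → [fozitepu]
2 Voicing Between Vowels: [fozitepu] → [fozidebu]
3 Final h-Deletion: no change — [fozidebu]
Rule 3 changed 0 position(s).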